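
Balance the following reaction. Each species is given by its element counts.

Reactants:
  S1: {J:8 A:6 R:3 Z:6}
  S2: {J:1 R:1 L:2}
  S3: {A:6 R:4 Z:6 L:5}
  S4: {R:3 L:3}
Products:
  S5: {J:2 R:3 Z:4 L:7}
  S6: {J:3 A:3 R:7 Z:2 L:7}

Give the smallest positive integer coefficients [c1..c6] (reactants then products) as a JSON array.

Coefficients: [1, 6, 1, 6, 1, 4]

J: 1·8+6·1+1·0+6·0 = 14 | 1·2+4·3 = 14
A: 1·6+6·0+1·6+6·0 = 12 | 1·0+4·3 = 12
R: 1·3+6·1+1·4+6·3 = 31 | 1·3+4·7 = 31
Z: 1·6+6·0+1·6+6·0 = 12 | 1·4+4·2 = 12
L: 1·0+6·2+1·5+6·3 = 35 | 1·7+4·7 = 35
gcd(1,6,1,6,1,4) = 1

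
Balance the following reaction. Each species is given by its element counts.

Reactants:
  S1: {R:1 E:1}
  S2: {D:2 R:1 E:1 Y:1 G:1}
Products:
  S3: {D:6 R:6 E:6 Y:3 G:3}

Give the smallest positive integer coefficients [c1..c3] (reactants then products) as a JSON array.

Coefficients: [3, 3, 1]

D: 3·0+3·2 = 6 | 1·6 = 6
R: 3·1+3·1 = 6 | 1·6 = 6
E: 3·1+3·1 = 6 | 1·6 = 6
Y: 3·0+3·1 = 3 | 1·3 = 3
G: 3·0+3·1 = 3 | 1·3 = 3
gcd(3,3,1) = 1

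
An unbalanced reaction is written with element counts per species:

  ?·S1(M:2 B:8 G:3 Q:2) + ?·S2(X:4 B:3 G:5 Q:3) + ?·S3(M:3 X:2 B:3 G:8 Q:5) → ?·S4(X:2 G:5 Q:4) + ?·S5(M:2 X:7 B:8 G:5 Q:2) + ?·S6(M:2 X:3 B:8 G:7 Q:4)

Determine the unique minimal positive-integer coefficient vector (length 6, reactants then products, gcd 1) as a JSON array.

M: 3·2+6·0+2·3 = 12 | 3·0+1·2+5·2 = 12
X: 3·0+6·4+2·2 = 28 | 3·2+1·7+5·3 = 28
B: 3·8+6·3+2·3 = 48 | 3·0+1·8+5·8 = 48
G: 3·3+6·5+2·8 = 55 | 3·5+1·5+5·7 = 55
Q: 3·2+6·3+2·5 = 34 | 3·4+1·2+5·4 = 34
gcd(3,6,2,3,1,5) = 1

Coefficients: [3, 6, 2, 3, 1, 5]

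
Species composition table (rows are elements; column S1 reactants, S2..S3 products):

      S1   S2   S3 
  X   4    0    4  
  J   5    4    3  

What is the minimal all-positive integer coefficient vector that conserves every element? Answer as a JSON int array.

Coefficients: [2, 1, 2]

X: 2·4 = 8 | 1·0+2·4 = 8
J: 2·5 = 10 | 1·4+2·3 = 10
gcd(2,1,2) = 1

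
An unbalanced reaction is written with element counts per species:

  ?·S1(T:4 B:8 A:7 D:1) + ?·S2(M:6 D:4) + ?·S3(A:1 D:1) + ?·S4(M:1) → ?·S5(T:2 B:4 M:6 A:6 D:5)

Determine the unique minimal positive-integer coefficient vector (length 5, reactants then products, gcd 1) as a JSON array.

T: 1·4+1·0+5·0+6·0 = 4 | 2·2 = 4
B: 1·8+1·0+5·0+6·0 = 8 | 2·4 = 8
M: 1·0+1·6+5·0+6·1 = 12 | 2·6 = 12
A: 1·7+1·0+5·1+6·0 = 12 | 2·6 = 12
D: 1·1+1·4+5·1+6·0 = 10 | 2·5 = 10
gcd(1,1,5,6,2) = 1

Coefficients: [1, 1, 5, 6, 2]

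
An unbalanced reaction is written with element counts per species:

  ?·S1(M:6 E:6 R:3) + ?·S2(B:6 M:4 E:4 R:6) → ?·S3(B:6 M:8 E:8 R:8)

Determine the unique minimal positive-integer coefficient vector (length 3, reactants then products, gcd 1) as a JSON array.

B: 2·0+3·6 = 18 | 3·6 = 18
M: 2·6+3·4 = 24 | 3·8 = 24
E: 2·6+3·4 = 24 | 3·8 = 24
R: 2·3+3·6 = 24 | 3·8 = 24
gcd(2,3,3) = 1

Coefficients: [2, 3, 3]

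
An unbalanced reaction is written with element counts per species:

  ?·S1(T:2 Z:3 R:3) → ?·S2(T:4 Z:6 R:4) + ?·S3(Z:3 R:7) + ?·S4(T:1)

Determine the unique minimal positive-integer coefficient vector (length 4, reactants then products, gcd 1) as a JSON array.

T: 5·2 = 10 | 2·4+1·0+2·1 = 10
Z: 5·3 = 15 | 2·6+1·3+2·0 = 15
R: 5·3 = 15 | 2·4+1·7+2·0 = 15
gcd(5,2,1,2) = 1

Coefficients: [5, 2, 1, 2]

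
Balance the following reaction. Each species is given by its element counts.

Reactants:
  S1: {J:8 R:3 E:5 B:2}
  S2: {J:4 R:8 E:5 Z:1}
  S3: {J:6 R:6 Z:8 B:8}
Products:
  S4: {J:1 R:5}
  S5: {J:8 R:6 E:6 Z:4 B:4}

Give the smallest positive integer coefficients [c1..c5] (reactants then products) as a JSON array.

J: 2·8+4·4+2·6 = 44 | 4·1+5·8 = 44
R: 2·3+4·8+2·6 = 50 | 4·5+5·6 = 50
E: 2·5+4·5+2·0 = 30 | 4·0+5·6 = 30
Z: 2·0+4·1+2·8 = 20 | 4·0+5·4 = 20
B: 2·2+4·0+2·8 = 20 | 4·0+5·4 = 20
gcd(2,4,2,4,5) = 1

Coefficients: [2, 4, 2, 4, 5]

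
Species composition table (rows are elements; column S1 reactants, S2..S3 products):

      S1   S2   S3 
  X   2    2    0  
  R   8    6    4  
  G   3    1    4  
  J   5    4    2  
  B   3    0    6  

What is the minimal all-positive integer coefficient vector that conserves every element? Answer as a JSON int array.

Coefficients: [2, 2, 1]

X: 2·2 = 4 | 2·2+1·0 = 4
R: 2·8 = 16 | 2·6+1·4 = 16
G: 2·3 = 6 | 2·1+1·4 = 6
J: 2·5 = 10 | 2·4+1·2 = 10
B: 2·3 = 6 | 2·0+1·6 = 6
gcd(2,2,1) = 1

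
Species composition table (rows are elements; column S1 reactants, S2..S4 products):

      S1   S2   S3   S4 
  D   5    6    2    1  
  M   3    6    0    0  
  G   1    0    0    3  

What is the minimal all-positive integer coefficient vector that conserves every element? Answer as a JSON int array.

D: 6·5 = 30 | 3·6+5·2+2·1 = 30
M: 6·3 = 18 | 3·6+5·0+2·0 = 18
G: 6·1 = 6 | 3·0+5·0+2·3 = 6
gcd(6,3,5,2) = 1

Coefficients: [6, 3, 5, 2]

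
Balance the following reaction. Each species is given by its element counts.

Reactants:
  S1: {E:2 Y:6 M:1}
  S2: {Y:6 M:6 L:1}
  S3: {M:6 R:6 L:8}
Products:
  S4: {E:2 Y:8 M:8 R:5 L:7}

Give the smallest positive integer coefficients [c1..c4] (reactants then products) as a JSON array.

Coefficients: [6, 2, 5, 6]

E: 6·2+2·0+5·0 = 12 | 6·2 = 12
Y: 6·6+2·6+5·0 = 48 | 6·8 = 48
M: 6·1+2·6+5·6 = 48 | 6·8 = 48
R: 6·0+2·0+5·6 = 30 | 6·5 = 30
L: 6·0+2·1+5·8 = 42 | 6·7 = 42
gcd(6,2,5,6) = 1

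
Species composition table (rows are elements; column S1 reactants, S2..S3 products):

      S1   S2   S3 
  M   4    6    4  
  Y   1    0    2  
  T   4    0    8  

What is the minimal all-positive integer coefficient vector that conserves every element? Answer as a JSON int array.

M: 6·4 = 24 | 2·6+3·4 = 24
Y: 6·1 = 6 | 2·0+3·2 = 6
T: 6·4 = 24 | 2·0+3·8 = 24
gcd(6,2,3) = 1

Coefficients: [6, 2, 3]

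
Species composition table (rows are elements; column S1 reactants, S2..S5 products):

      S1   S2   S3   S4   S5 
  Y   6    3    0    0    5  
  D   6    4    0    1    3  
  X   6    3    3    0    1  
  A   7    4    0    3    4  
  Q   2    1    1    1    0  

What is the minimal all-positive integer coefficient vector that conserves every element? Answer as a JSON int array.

Y: 5·6 = 30 | 5·3+4·0+1·0+3·5 = 30
D: 5·6 = 30 | 5·4+4·0+1·1+3·3 = 30
X: 5·6 = 30 | 5·3+4·3+1·0+3·1 = 30
A: 5·7 = 35 | 5·4+4·0+1·3+3·4 = 35
Q: 5·2 = 10 | 5·1+4·1+1·1+3·0 = 10
gcd(5,5,4,1,3) = 1

Coefficients: [5, 5, 4, 1, 3]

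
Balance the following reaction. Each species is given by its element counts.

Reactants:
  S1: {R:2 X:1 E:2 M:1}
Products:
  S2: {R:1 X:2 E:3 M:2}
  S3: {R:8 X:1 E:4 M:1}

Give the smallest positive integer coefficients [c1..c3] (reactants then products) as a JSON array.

Coefficients: [5, 2, 1]

R: 5·2 = 10 | 2·1+1·8 = 10
X: 5·1 = 5 | 2·2+1·1 = 5
E: 5·2 = 10 | 2·3+1·4 = 10
M: 5·1 = 5 | 2·2+1·1 = 5
gcd(5,2,1) = 1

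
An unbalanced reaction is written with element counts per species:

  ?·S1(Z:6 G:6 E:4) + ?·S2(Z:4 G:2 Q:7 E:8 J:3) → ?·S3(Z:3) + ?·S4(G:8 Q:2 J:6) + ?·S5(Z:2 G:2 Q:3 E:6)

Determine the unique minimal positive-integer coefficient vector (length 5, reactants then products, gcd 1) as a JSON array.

Z: 2·6+2·4 = 20 | 4·3+1·0+4·2 = 20
G: 2·6+2·2 = 16 | 4·0+1·8+4·2 = 16
Q: 2·0+2·7 = 14 | 4·0+1·2+4·3 = 14
E: 2·4+2·8 = 24 | 4·0+1·0+4·6 = 24
J: 2·0+2·3 = 6 | 4·0+1·6+4·0 = 6
gcd(2,2,4,1,4) = 1

Coefficients: [2, 2, 4, 1, 4]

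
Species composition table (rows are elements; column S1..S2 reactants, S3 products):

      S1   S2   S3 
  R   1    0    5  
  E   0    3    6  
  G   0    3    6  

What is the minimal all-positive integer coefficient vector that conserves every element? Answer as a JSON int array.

R: 5·1+2·0 = 5 | 1·5 = 5
E: 5·0+2·3 = 6 | 1·6 = 6
G: 5·0+2·3 = 6 | 1·6 = 6
gcd(5,2,1) = 1

Coefficients: [5, 2, 1]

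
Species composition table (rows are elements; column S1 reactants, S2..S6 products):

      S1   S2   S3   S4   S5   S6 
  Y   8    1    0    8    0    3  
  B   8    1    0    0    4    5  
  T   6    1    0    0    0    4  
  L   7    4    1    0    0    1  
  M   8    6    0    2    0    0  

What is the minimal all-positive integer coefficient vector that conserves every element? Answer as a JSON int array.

Coefficients: [5, 6, 5, 2, 1, 6]

Y: 5·8 = 40 | 6·1+5·0+2·8+1·0+6·3 = 40
B: 5·8 = 40 | 6·1+5·0+2·0+1·4+6·5 = 40
T: 5·6 = 30 | 6·1+5·0+2·0+1·0+6·4 = 30
L: 5·7 = 35 | 6·4+5·1+2·0+1·0+6·1 = 35
M: 5·8 = 40 | 6·6+5·0+2·2+1·0+6·0 = 40
gcd(5,6,5,2,1,6) = 1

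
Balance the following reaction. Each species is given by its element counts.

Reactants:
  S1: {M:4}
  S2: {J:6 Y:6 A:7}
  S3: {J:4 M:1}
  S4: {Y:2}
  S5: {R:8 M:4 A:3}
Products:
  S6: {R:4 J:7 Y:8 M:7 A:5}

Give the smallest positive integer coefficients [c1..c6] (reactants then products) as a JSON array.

R: 2·0+1·0+2·0+5·0+1·8 = 8 | 2·4 = 8
J: 2·0+1·6+2·4+5·0+1·0 = 14 | 2·7 = 14
Y: 2·0+1·6+2·0+5·2+1·0 = 16 | 2·8 = 16
M: 2·4+1·0+2·1+5·0+1·4 = 14 | 2·7 = 14
A: 2·0+1·7+2·0+5·0+1·3 = 10 | 2·5 = 10
gcd(2,1,2,5,1,2) = 1

Coefficients: [2, 1, 2, 5, 1, 2]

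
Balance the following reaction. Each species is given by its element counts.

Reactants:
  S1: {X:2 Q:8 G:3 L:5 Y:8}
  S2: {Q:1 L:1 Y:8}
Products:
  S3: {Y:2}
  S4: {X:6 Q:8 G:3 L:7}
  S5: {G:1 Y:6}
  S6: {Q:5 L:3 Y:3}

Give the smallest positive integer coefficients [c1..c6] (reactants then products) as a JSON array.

Coefficients: [3, 4, 4, 1, 6, 4]

X: 3·2+4·0 = 6 | 4·0+1·6+6·0+4·0 = 6
Q: 3·8+4·1 = 28 | 4·0+1·8+6·0+4·5 = 28
G: 3·3+4·0 = 9 | 4·0+1·3+6·1+4·0 = 9
L: 3·5+4·1 = 19 | 4·0+1·7+6·0+4·3 = 19
Y: 3·8+4·8 = 56 | 4·2+1·0+6·6+4·3 = 56
gcd(3,4,4,1,6,4) = 1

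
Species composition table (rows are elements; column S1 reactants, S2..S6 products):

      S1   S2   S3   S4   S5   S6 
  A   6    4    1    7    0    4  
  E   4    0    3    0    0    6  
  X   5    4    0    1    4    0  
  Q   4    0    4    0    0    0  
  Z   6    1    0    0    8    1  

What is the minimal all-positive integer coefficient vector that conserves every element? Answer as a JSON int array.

A: 6·6 = 36 | 3·4+6·1+2·7+4·0+1·4 = 36
E: 6·4 = 24 | 3·0+6·3+2·0+4·0+1·6 = 24
X: 6·5 = 30 | 3·4+6·0+2·1+4·4+1·0 = 30
Q: 6·4 = 24 | 3·0+6·4+2·0+4·0+1·0 = 24
Z: 6·6 = 36 | 3·1+6·0+2·0+4·8+1·1 = 36
gcd(6,3,6,2,4,1) = 1

Coefficients: [6, 3, 6, 2, 4, 1]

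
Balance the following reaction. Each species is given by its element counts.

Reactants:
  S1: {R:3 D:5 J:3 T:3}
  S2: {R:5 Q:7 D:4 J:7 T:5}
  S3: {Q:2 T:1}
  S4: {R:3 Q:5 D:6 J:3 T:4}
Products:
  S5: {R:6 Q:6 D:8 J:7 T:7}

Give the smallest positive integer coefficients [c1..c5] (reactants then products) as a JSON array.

Coefficients: [6, 3, 5, 1, 6]

R: 6·3+3·5+5·0+1·3 = 36 | 6·6 = 36
Q: 6·0+3·7+5·2+1·5 = 36 | 6·6 = 36
D: 6·5+3·4+5·0+1·6 = 48 | 6·8 = 48
J: 6·3+3·7+5·0+1·3 = 42 | 6·7 = 42
T: 6·3+3·5+5·1+1·4 = 42 | 6·7 = 42
gcd(6,3,5,1,6) = 1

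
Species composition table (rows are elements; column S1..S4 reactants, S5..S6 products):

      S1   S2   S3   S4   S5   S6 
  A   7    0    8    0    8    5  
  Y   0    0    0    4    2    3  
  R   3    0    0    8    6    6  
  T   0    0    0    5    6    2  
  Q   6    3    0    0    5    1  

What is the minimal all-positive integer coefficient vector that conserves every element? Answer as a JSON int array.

Coefficients: [2, 3, 5, 6, 3, 6]

A: 2·7+3·0+5·8+6·0 = 54 | 3·8+6·5 = 54
Y: 2·0+3·0+5·0+6·4 = 24 | 3·2+6·3 = 24
R: 2·3+3·0+5·0+6·8 = 54 | 3·6+6·6 = 54
T: 2·0+3·0+5·0+6·5 = 30 | 3·6+6·2 = 30
Q: 2·6+3·3+5·0+6·0 = 21 | 3·5+6·1 = 21
gcd(2,3,5,6,3,6) = 1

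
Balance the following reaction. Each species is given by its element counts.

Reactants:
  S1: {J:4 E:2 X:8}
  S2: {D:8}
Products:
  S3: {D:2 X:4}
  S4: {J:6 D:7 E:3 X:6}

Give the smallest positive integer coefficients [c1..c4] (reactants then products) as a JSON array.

J: 6·4+5·0 = 24 | 6·0+4·6 = 24
D: 6·0+5·8 = 40 | 6·2+4·7 = 40
E: 6·2+5·0 = 12 | 6·0+4·3 = 12
X: 6·8+5·0 = 48 | 6·4+4·6 = 48
gcd(6,5,6,4) = 1

Coefficients: [6, 5, 6, 4]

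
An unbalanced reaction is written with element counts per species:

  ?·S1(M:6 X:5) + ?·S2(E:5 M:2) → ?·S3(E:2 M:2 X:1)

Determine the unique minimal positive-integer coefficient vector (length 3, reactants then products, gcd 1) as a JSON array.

Coefficients: [1, 2, 5]

E: 1·0+2·5 = 10 | 5·2 = 10
M: 1·6+2·2 = 10 | 5·2 = 10
X: 1·5+2·0 = 5 | 5·1 = 5
gcd(1,2,5) = 1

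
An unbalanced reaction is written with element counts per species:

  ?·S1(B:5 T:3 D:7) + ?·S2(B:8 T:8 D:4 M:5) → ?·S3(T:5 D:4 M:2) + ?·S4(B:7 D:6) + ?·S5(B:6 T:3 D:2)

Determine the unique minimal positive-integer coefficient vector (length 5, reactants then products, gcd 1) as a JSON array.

Coefficients: [6, 2, 5, 4, 3]

B: 6·5+2·8 = 46 | 5·0+4·7+3·6 = 46
T: 6·3+2·8 = 34 | 5·5+4·0+3·3 = 34
D: 6·7+2·4 = 50 | 5·4+4·6+3·2 = 50
M: 6·0+2·5 = 10 | 5·2+4·0+3·0 = 10
gcd(6,2,5,4,3) = 1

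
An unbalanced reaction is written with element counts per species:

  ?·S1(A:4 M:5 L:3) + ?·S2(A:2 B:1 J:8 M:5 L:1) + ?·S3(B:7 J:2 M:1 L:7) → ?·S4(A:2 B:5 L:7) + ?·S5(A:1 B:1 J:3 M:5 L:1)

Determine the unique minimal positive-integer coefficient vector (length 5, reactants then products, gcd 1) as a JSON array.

Coefficients: [4, 1, 5, 6, 6]

A: 4·4+1·2+5·0 = 18 | 6·2+6·1 = 18
B: 4·0+1·1+5·7 = 36 | 6·5+6·1 = 36
J: 4·0+1·8+5·2 = 18 | 6·0+6·3 = 18
M: 4·5+1·5+5·1 = 30 | 6·0+6·5 = 30
L: 4·3+1·1+5·7 = 48 | 6·7+6·1 = 48
gcd(4,1,5,6,6) = 1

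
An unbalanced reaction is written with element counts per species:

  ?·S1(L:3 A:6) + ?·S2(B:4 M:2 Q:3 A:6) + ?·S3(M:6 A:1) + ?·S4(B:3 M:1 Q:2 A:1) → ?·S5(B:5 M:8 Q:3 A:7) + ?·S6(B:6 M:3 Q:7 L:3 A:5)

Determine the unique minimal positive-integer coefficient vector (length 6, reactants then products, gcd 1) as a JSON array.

Coefficients: [1, 4, 5, 5, 5, 1]

B: 1·0+4·4+5·0+5·3 = 31 | 5·5+1·6 = 31
M: 1·0+4·2+5·6+5·1 = 43 | 5·8+1·3 = 43
Q: 1·0+4·3+5·0+5·2 = 22 | 5·3+1·7 = 22
L: 1·3+4·0+5·0+5·0 = 3 | 5·0+1·3 = 3
A: 1·6+4·6+5·1+5·1 = 40 | 5·7+1·5 = 40
gcd(1,4,5,5,5,1) = 1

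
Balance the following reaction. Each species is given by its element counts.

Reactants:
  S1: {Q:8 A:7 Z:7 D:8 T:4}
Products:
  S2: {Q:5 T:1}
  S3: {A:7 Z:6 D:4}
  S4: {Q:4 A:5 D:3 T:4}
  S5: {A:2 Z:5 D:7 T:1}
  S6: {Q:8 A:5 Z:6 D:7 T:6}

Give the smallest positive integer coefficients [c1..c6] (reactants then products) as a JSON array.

Q: 4·8 = 32 | 4·5+2·0+1·4+2·0+1·8 = 32
A: 4·7 = 28 | 4·0+2·7+1·5+2·2+1·5 = 28
Z: 4·7 = 28 | 4·0+2·6+1·0+2·5+1·6 = 28
D: 4·8 = 32 | 4·0+2·4+1·3+2·7+1·7 = 32
T: 4·4 = 16 | 4·1+2·0+1·4+2·1+1·6 = 16
gcd(4,4,2,1,2,1) = 1

Coefficients: [4, 4, 2, 1, 2, 1]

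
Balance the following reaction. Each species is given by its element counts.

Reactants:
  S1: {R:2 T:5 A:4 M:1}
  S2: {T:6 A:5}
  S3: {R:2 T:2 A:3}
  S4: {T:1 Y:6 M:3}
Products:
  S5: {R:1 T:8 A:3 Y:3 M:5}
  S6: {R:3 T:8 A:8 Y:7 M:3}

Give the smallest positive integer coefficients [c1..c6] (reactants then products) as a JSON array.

Coefficients: [2, 2, 3, 4, 1, 3]

R: 2·2+2·0+3·2+4·0 = 10 | 1·1+3·3 = 10
T: 2·5+2·6+3·2+4·1 = 32 | 1·8+3·8 = 32
A: 2·4+2·5+3·3+4·0 = 27 | 1·3+3·8 = 27
Y: 2·0+2·0+3·0+4·6 = 24 | 1·3+3·7 = 24
M: 2·1+2·0+3·0+4·3 = 14 | 1·5+3·3 = 14
gcd(2,2,3,4,1,3) = 1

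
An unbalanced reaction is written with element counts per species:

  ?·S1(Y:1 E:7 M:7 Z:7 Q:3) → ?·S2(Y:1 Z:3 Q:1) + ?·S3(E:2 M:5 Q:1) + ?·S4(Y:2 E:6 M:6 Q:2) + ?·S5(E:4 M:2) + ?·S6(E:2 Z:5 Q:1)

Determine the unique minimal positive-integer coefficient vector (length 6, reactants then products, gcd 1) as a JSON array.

Coefficients: [6, 4, 6, 1, 3, 6]

Y: 6·1 = 6 | 4·1+6·0+1·2+3·0+6·0 = 6
E: 6·7 = 42 | 4·0+6·2+1·6+3·4+6·2 = 42
M: 6·7 = 42 | 4·0+6·5+1·6+3·2+6·0 = 42
Z: 6·7 = 42 | 4·3+6·0+1·0+3·0+6·5 = 42
Q: 6·3 = 18 | 4·1+6·1+1·2+3·0+6·1 = 18
gcd(6,4,6,1,3,6) = 1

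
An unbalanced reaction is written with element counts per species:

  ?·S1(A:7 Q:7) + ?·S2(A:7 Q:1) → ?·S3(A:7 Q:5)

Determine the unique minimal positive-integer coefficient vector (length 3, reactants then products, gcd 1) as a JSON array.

A: 2·7+1·7 = 21 | 3·7 = 21
Q: 2·7+1·1 = 15 | 3·5 = 15
gcd(2,1,3) = 1

Coefficients: [2, 1, 3]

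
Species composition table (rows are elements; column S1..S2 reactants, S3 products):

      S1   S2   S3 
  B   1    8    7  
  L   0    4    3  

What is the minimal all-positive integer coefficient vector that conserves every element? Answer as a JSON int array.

Coefficients: [4, 3, 4]

B: 4·1+3·8 = 28 | 4·7 = 28
L: 4·0+3·4 = 12 | 4·3 = 12
gcd(4,3,4) = 1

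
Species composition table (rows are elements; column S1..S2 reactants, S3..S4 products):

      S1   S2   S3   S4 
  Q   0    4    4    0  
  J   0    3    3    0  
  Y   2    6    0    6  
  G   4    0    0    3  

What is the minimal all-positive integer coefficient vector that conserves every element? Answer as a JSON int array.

Q: 3·0+3·4 = 12 | 3·4+4·0 = 12
J: 3·0+3·3 = 9 | 3·3+4·0 = 9
Y: 3·2+3·6 = 24 | 3·0+4·6 = 24
G: 3·4+3·0 = 12 | 3·0+4·3 = 12
gcd(3,3,3,4) = 1

Coefficients: [3, 3, 3, 4]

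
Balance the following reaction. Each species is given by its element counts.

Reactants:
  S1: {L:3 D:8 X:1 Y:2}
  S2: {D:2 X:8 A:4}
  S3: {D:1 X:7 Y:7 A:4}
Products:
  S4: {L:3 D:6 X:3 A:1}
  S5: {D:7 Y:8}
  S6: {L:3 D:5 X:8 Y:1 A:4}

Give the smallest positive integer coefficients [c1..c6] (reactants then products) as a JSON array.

Coefficients: [5, 1, 1, 4, 2, 1]

L: 5·3+1·0+1·0 = 15 | 4·3+2·0+1·3 = 15
D: 5·8+1·2+1·1 = 43 | 4·6+2·7+1·5 = 43
X: 5·1+1·8+1·7 = 20 | 4·3+2·0+1·8 = 20
Y: 5·2+1·0+1·7 = 17 | 4·0+2·8+1·1 = 17
A: 5·0+1·4+1·4 = 8 | 4·1+2·0+1·4 = 8
gcd(5,1,1,4,2,1) = 1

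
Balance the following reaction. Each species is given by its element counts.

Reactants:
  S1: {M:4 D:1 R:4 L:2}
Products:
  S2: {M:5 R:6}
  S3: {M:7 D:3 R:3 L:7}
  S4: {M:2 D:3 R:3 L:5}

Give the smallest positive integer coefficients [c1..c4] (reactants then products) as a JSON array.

M: 6·4 = 24 | 3·5+1·7+1·2 = 24
D: 6·1 = 6 | 3·0+1·3+1·3 = 6
R: 6·4 = 24 | 3·6+1·3+1·3 = 24
L: 6·2 = 12 | 3·0+1·7+1·5 = 12
gcd(6,3,1,1) = 1

Coefficients: [6, 3, 1, 1]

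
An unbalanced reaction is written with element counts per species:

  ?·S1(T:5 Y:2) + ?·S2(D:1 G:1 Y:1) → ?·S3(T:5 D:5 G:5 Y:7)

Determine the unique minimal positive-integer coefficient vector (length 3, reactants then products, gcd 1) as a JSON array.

Coefficients: [1, 5, 1]

T: 1·5+5·0 = 5 | 1·5 = 5
D: 1·0+5·1 = 5 | 1·5 = 5
G: 1·0+5·1 = 5 | 1·5 = 5
Y: 1·2+5·1 = 7 | 1·7 = 7
gcd(1,5,1) = 1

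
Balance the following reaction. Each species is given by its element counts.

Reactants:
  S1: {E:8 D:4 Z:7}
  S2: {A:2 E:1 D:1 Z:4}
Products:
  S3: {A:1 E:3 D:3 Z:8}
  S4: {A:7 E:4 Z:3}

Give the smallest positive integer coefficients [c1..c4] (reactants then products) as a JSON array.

Coefficients: [1, 5, 3, 1]

A: 1·0+5·2 = 10 | 3·1+1·7 = 10
E: 1·8+5·1 = 13 | 3·3+1·4 = 13
D: 1·4+5·1 = 9 | 3·3+1·0 = 9
Z: 1·7+5·4 = 27 | 3·8+1·3 = 27
gcd(1,5,3,1) = 1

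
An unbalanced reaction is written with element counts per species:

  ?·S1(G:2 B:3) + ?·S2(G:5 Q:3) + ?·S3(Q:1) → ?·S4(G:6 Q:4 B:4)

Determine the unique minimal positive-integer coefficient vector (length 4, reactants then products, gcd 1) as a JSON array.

G: 4·2+2·5+6·0 = 18 | 3·6 = 18
Q: 4·0+2·3+6·1 = 12 | 3·4 = 12
B: 4·3+2·0+6·0 = 12 | 3·4 = 12
gcd(4,2,6,3) = 1

Coefficients: [4, 2, 6, 3]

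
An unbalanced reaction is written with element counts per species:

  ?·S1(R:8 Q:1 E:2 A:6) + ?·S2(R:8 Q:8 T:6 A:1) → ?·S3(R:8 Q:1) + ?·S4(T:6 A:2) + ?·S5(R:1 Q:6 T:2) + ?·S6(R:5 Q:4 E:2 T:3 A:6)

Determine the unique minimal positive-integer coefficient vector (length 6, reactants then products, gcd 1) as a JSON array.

Coefficients: [2, 6, 6, 3, 6, 2]

R: 2·8+6·8 = 64 | 6·8+3·0+6·1+2·5 = 64
Q: 2·1+6·8 = 50 | 6·1+3·0+6·6+2·4 = 50
E: 2·2+6·0 = 4 | 6·0+3·0+6·0+2·2 = 4
T: 2·0+6·6 = 36 | 6·0+3·6+6·2+2·3 = 36
A: 2·6+6·1 = 18 | 6·0+3·2+6·0+2·6 = 18
gcd(2,6,6,3,6,2) = 1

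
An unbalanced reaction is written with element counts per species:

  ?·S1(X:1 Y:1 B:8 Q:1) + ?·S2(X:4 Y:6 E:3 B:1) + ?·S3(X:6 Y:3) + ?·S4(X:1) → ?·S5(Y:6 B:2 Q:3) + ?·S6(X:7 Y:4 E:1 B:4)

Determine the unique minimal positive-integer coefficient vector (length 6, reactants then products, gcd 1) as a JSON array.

X: 3·1+2·4+5·6+1·1 = 42 | 1·0+6·7 = 42
Y: 3·1+2·6+5·3+1·0 = 30 | 1·6+6·4 = 30
E: 3·0+2·3+5·0+1·0 = 6 | 1·0+6·1 = 6
B: 3·8+2·1+5·0+1·0 = 26 | 1·2+6·4 = 26
Q: 3·1+2·0+5·0+1·0 = 3 | 1·3+6·0 = 3
gcd(3,2,5,1,1,6) = 1

Coefficients: [3, 2, 5, 1, 1, 6]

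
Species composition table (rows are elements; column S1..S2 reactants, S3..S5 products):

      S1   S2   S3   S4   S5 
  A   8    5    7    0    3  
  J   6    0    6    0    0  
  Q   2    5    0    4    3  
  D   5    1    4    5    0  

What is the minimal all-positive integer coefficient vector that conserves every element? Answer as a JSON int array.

Coefficients: [4, 1, 4, 1, 3]

A: 4·8+1·5 = 37 | 4·7+1·0+3·3 = 37
J: 4·6+1·0 = 24 | 4·6+1·0+3·0 = 24
Q: 4·2+1·5 = 13 | 4·0+1·4+3·3 = 13
D: 4·5+1·1 = 21 | 4·4+1·5+3·0 = 21
gcd(4,1,4,1,3) = 1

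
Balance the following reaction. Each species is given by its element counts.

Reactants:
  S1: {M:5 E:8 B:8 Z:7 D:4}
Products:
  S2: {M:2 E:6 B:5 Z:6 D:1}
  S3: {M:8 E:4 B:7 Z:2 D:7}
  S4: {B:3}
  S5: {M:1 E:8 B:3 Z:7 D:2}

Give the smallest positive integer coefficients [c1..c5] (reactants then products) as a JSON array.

Coefficients: [5, 4, 2, 1, 1]

M: 5·5 = 25 | 4·2+2·8+1·0+1·1 = 25
E: 5·8 = 40 | 4·6+2·4+1·0+1·8 = 40
B: 5·8 = 40 | 4·5+2·7+1·3+1·3 = 40
Z: 5·7 = 35 | 4·6+2·2+1·0+1·7 = 35
D: 5·4 = 20 | 4·1+2·7+1·0+1·2 = 20
gcd(5,4,2,1,1) = 1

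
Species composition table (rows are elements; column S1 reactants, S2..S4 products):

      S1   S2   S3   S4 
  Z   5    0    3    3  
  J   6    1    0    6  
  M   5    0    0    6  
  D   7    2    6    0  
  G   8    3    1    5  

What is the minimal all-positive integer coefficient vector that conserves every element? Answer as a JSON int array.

Z: 6·5 = 30 | 6·0+5·3+5·3 = 30
J: 6·6 = 36 | 6·1+5·0+5·6 = 36
M: 6·5 = 30 | 6·0+5·0+5·6 = 30
D: 6·7 = 42 | 6·2+5·6+5·0 = 42
G: 6·8 = 48 | 6·3+5·1+5·5 = 48
gcd(6,6,5,5) = 1

Coefficients: [6, 6, 5, 5]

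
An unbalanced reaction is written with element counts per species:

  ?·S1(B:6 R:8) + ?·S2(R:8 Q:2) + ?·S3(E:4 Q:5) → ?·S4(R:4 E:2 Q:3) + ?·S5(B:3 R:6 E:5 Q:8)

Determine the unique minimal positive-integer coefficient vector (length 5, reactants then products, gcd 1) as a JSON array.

B: 1·6+3·0+5·0 = 6 | 5·0+2·3 = 6
R: 1·8+3·8+5·0 = 32 | 5·4+2·6 = 32
E: 1·0+3·0+5·4 = 20 | 5·2+2·5 = 20
Q: 1·0+3·2+5·5 = 31 | 5·3+2·8 = 31
gcd(1,3,5,5,2) = 1

Coefficients: [1, 3, 5, 5, 2]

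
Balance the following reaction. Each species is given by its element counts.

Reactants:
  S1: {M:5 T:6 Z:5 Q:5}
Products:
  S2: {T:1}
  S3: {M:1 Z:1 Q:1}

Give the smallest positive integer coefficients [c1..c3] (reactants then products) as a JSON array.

M: 1·5 = 5 | 6·0+5·1 = 5
T: 1·6 = 6 | 6·1+5·0 = 6
Z: 1·5 = 5 | 6·0+5·1 = 5
Q: 1·5 = 5 | 6·0+5·1 = 5
gcd(1,6,5) = 1

Coefficients: [1, 6, 5]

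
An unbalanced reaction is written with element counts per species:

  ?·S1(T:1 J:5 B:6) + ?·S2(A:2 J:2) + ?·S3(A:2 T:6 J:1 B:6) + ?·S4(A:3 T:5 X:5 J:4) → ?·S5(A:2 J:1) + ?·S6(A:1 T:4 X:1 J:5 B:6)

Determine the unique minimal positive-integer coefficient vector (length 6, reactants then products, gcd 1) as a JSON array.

Coefficients: [3, 5, 2, 1, 6, 5]

A: 3·0+5·2+2·2+1·3 = 17 | 6·2+5·1 = 17
T: 3·1+5·0+2·6+1·5 = 20 | 6·0+5·4 = 20
X: 3·0+5·0+2·0+1·5 = 5 | 6·0+5·1 = 5
J: 3·5+5·2+2·1+1·4 = 31 | 6·1+5·5 = 31
B: 3·6+5·0+2·6+1·0 = 30 | 6·0+5·6 = 30
gcd(3,5,2,1,6,5) = 1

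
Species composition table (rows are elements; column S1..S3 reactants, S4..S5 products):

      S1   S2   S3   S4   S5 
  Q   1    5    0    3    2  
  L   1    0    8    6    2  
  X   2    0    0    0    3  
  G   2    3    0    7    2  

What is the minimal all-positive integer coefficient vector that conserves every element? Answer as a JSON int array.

Coefficients: [6, 1, 1, 1, 4]

Q: 6·1+1·5+1·0 = 11 | 1·3+4·2 = 11
L: 6·1+1·0+1·8 = 14 | 1·6+4·2 = 14
X: 6·2+1·0+1·0 = 12 | 1·0+4·3 = 12
G: 6·2+1·3+1·0 = 15 | 1·7+4·2 = 15
gcd(6,1,1,1,4) = 1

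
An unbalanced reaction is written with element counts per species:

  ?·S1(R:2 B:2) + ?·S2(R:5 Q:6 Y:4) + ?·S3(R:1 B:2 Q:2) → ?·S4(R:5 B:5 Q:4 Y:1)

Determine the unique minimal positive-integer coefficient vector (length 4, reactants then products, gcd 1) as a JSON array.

R: 5·2+1·5+5·1 = 20 | 4·5 = 20
B: 5·2+1·0+5·2 = 20 | 4·5 = 20
Q: 5·0+1·6+5·2 = 16 | 4·4 = 16
Y: 5·0+1·4+5·0 = 4 | 4·1 = 4
gcd(5,1,5,4) = 1

Coefficients: [5, 1, 5, 4]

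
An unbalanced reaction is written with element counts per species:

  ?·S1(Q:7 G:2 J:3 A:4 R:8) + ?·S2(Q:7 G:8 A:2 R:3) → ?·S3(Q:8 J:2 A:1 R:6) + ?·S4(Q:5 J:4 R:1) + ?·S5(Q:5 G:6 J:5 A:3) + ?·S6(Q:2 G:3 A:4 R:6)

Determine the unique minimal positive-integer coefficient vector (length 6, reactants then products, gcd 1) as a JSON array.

Coefficients: [5, 1, 3, 1, 1, 4]

Q: 5·7+1·7 = 42 | 3·8+1·5+1·5+4·2 = 42
G: 5·2+1·8 = 18 | 3·0+1·0+1·6+4·3 = 18
J: 5·3+1·0 = 15 | 3·2+1·4+1·5+4·0 = 15
A: 5·4+1·2 = 22 | 3·1+1·0+1·3+4·4 = 22
R: 5·8+1·3 = 43 | 3·6+1·1+1·0+4·6 = 43
gcd(5,1,3,1,1,4) = 1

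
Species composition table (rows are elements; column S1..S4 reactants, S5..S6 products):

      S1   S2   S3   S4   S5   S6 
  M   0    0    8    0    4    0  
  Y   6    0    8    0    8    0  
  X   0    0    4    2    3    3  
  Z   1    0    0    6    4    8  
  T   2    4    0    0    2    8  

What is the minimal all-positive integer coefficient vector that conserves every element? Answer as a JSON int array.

Coefficients: [4, 5, 3, 6, 6, 2]

M: 4·0+5·0+3·8+6·0 = 24 | 6·4+2·0 = 24
Y: 4·6+5·0+3·8+6·0 = 48 | 6·8+2·0 = 48
X: 4·0+5·0+3·4+6·2 = 24 | 6·3+2·3 = 24
Z: 4·1+5·0+3·0+6·6 = 40 | 6·4+2·8 = 40
T: 4·2+5·4+3·0+6·0 = 28 | 6·2+2·8 = 28
gcd(4,5,3,6,6,2) = 1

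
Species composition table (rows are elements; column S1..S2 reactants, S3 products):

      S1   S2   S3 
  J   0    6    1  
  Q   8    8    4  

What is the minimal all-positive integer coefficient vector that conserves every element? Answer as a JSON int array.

J: 2·0+1·6 = 6 | 6·1 = 6
Q: 2·8+1·8 = 24 | 6·4 = 24
gcd(2,1,6) = 1

Coefficients: [2, 1, 6]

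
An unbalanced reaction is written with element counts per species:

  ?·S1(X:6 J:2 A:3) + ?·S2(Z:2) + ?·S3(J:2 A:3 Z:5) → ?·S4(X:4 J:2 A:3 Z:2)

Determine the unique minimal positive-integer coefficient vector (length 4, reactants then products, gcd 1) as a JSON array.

X: 4·6+1·0+2·0 = 24 | 6·4 = 24
J: 4·2+1·0+2·2 = 12 | 6·2 = 12
A: 4·3+1·0+2·3 = 18 | 6·3 = 18
Z: 4·0+1·2+2·5 = 12 | 6·2 = 12
gcd(4,1,2,6) = 1

Coefficients: [4, 1, 2, 6]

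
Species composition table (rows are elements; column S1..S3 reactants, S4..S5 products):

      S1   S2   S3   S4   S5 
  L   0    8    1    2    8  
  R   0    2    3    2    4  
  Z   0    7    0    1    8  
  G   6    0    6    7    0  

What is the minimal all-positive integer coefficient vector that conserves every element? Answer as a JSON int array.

L: 3·0+2·8+4·1 = 20 | 6·2+1·8 = 20
R: 3·0+2·2+4·3 = 16 | 6·2+1·4 = 16
Z: 3·0+2·7+4·0 = 14 | 6·1+1·8 = 14
G: 3·6+2·0+4·6 = 42 | 6·7+1·0 = 42
gcd(3,2,4,6,1) = 1

Coefficients: [3, 2, 4, 6, 1]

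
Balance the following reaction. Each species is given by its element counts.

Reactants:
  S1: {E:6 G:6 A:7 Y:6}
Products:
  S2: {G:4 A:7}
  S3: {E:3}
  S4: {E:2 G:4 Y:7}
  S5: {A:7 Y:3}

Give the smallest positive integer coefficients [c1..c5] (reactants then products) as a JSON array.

E: 4·6 = 24 | 3·0+6·3+3·2+1·0 = 24
G: 4·6 = 24 | 3·4+6·0+3·4+1·0 = 24
A: 4·7 = 28 | 3·7+6·0+3·0+1·7 = 28
Y: 4·6 = 24 | 3·0+6·0+3·7+1·3 = 24
gcd(4,3,6,3,1) = 1

Coefficients: [4, 3, 6, 3, 1]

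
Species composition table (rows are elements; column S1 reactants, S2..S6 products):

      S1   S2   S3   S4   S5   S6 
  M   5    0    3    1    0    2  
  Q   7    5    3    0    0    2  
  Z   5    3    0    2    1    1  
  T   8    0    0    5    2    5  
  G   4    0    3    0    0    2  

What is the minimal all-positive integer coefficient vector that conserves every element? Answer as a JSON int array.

Coefficients: [5, 3, 6, 5, 5, 1]

M: 5·5 = 25 | 3·0+6·3+5·1+5·0+1·2 = 25
Q: 5·7 = 35 | 3·5+6·3+5·0+5·0+1·2 = 35
Z: 5·5 = 25 | 3·3+6·0+5·2+5·1+1·1 = 25
T: 5·8 = 40 | 3·0+6·0+5·5+5·2+1·5 = 40
G: 5·4 = 20 | 3·0+6·3+5·0+5·0+1·2 = 20
gcd(5,3,6,5,5,1) = 1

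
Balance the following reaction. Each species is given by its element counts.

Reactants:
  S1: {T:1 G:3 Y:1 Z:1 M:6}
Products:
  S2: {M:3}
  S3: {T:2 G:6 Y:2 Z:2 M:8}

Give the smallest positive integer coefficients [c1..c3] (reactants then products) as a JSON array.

T: 6·1 = 6 | 4·0+3·2 = 6
G: 6·3 = 18 | 4·0+3·6 = 18
Y: 6·1 = 6 | 4·0+3·2 = 6
Z: 6·1 = 6 | 4·0+3·2 = 6
M: 6·6 = 36 | 4·3+3·8 = 36
gcd(6,4,3) = 1

Coefficients: [6, 4, 3]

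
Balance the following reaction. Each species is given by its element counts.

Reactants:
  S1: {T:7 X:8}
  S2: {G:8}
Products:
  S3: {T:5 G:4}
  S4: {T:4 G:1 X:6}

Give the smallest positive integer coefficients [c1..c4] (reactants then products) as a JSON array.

Coefficients: [3, 1, 1, 4]

T: 3·7+1·0 = 21 | 1·5+4·4 = 21
G: 3·0+1·8 = 8 | 1·4+4·1 = 8
X: 3·8+1·0 = 24 | 1·0+4·6 = 24
gcd(3,1,1,4) = 1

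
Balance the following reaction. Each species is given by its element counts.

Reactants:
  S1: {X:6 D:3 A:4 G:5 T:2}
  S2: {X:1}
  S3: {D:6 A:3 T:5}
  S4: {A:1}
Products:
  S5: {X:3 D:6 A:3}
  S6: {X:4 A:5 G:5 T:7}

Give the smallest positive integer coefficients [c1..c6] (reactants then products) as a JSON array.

X: 2·6+5·1+2·0+5·0 = 17 | 3·3+2·4 = 17
D: 2·3+5·0+2·6+5·0 = 18 | 3·6+2·0 = 18
A: 2·4+5·0+2·3+5·1 = 19 | 3·3+2·5 = 19
G: 2·5+5·0+2·0+5·0 = 10 | 3·0+2·5 = 10
T: 2·2+5·0+2·5+5·0 = 14 | 3·0+2·7 = 14
gcd(2,5,2,5,3,2) = 1

Coefficients: [2, 5, 2, 5, 3, 2]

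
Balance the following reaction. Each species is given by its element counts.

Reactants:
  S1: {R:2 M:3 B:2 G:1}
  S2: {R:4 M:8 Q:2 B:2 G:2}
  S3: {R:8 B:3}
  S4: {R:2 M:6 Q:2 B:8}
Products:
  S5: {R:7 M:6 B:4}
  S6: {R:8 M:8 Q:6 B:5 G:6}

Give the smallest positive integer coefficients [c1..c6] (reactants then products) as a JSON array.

Coefficients: [2, 5, 4, 1, 6, 2]

R: 2·2+5·4+4·8+1·2 = 58 | 6·7+2·8 = 58
M: 2·3+5·8+4·0+1·6 = 52 | 6·6+2·8 = 52
Q: 2·0+5·2+4·0+1·2 = 12 | 6·0+2·6 = 12
B: 2·2+5·2+4·3+1·8 = 34 | 6·4+2·5 = 34
G: 2·1+5·2+4·0+1·0 = 12 | 6·0+2·6 = 12
gcd(2,5,4,1,6,2) = 1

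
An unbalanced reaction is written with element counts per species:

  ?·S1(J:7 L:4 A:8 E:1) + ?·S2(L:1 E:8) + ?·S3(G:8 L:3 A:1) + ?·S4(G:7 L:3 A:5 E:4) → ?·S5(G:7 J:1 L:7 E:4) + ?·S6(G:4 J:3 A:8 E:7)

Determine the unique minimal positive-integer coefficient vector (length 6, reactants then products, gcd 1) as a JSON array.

Coefficients: [3, 6, 6, 2, 6, 5]

G: 3·0+6·0+6·8+2·7 = 62 | 6·7+5·4 = 62
J: 3·7+6·0+6·0+2·0 = 21 | 6·1+5·3 = 21
L: 3·4+6·1+6·3+2·3 = 42 | 6·7+5·0 = 42
A: 3·8+6·0+6·1+2·5 = 40 | 6·0+5·8 = 40
E: 3·1+6·8+6·0+2·4 = 59 | 6·4+5·7 = 59
gcd(3,6,6,2,6,5) = 1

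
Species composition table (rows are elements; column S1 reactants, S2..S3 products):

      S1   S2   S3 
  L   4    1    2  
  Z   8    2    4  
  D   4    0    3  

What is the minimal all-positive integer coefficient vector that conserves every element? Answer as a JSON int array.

Coefficients: [3, 4, 4]

L: 3·4 = 12 | 4·1+4·2 = 12
Z: 3·8 = 24 | 4·2+4·4 = 24
D: 3·4 = 12 | 4·0+4·3 = 12
gcd(3,4,4) = 1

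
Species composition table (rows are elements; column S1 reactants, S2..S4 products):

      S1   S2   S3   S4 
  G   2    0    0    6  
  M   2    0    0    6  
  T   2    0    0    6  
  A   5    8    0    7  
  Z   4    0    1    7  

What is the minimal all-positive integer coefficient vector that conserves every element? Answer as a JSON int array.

Coefficients: [3, 1, 5, 1]

G: 3·2 = 6 | 1·0+5·0+1·6 = 6
M: 3·2 = 6 | 1·0+5·0+1·6 = 6
T: 3·2 = 6 | 1·0+5·0+1·6 = 6
A: 3·5 = 15 | 1·8+5·0+1·7 = 15
Z: 3·4 = 12 | 1·0+5·1+1·7 = 12
gcd(3,1,5,1) = 1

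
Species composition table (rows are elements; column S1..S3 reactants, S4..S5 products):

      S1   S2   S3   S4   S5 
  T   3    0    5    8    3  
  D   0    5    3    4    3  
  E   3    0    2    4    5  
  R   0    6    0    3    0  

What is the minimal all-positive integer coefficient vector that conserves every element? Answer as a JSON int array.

Coefficients: [3, 1, 2, 2, 1]

T: 3·3+1·0+2·5 = 19 | 2·8+1·3 = 19
D: 3·0+1·5+2·3 = 11 | 2·4+1·3 = 11
E: 3·3+1·0+2·2 = 13 | 2·4+1·5 = 13
R: 3·0+1·6+2·0 = 6 | 2·3+1·0 = 6
gcd(3,1,2,2,1) = 1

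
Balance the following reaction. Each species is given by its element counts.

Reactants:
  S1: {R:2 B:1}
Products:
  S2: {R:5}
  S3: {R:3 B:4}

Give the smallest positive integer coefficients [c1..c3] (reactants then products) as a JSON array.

R: 4·2 = 8 | 1·5+1·3 = 8
B: 4·1 = 4 | 1·0+1·4 = 4
gcd(4,1,1) = 1

Coefficients: [4, 1, 1]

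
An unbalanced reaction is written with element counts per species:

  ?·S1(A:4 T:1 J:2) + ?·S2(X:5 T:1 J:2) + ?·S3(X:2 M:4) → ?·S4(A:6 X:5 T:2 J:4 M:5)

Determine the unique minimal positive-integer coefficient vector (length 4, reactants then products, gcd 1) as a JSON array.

A: 6·4+2·0+5·0 = 24 | 4·6 = 24
X: 6·0+2·5+5·2 = 20 | 4·5 = 20
T: 6·1+2·1+5·0 = 8 | 4·2 = 8
J: 6·2+2·2+5·0 = 16 | 4·4 = 16
M: 6·0+2·0+5·4 = 20 | 4·5 = 20
gcd(6,2,5,4) = 1

Coefficients: [6, 2, 5, 4]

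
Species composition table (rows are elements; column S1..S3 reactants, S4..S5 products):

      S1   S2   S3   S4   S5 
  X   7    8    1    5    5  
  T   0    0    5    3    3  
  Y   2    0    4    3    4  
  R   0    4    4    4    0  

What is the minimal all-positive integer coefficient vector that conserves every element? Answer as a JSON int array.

Coefficients: [2, 1, 3, 4, 1]

X: 2·7+1·8+3·1 = 25 | 4·5+1·5 = 25
T: 2·0+1·0+3·5 = 15 | 4·3+1·3 = 15
Y: 2·2+1·0+3·4 = 16 | 4·3+1·4 = 16
R: 2·0+1·4+3·4 = 16 | 4·4+1·0 = 16
gcd(2,1,3,4,1) = 1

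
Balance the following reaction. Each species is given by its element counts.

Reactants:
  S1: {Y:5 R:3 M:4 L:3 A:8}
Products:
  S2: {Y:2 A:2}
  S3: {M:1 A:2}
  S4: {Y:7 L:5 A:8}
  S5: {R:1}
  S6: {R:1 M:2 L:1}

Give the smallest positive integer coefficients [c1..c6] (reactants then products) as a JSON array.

Y: 3·5 = 15 | 4·2+4·0+1·7+5·0+4·0 = 15
R: 3·3 = 9 | 4·0+4·0+1·0+5·1+4·1 = 9
M: 3·4 = 12 | 4·0+4·1+1·0+5·0+4·2 = 12
L: 3·3 = 9 | 4·0+4·0+1·5+5·0+4·1 = 9
A: 3·8 = 24 | 4·2+4·2+1·8+5·0+4·0 = 24
gcd(3,4,4,1,5,4) = 1

Coefficients: [3, 4, 4, 1, 5, 4]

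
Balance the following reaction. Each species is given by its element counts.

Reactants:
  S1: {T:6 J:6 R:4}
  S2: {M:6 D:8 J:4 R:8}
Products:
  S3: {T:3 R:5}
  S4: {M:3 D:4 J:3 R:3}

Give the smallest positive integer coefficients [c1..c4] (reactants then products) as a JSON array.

M: 1·0+3·6 = 18 | 2·0+6·3 = 18
D: 1·0+3·8 = 24 | 2·0+6·4 = 24
T: 1·6+3·0 = 6 | 2·3+6·0 = 6
J: 1·6+3·4 = 18 | 2·0+6·3 = 18
R: 1·4+3·8 = 28 | 2·5+6·3 = 28
gcd(1,3,2,6) = 1

Coefficients: [1, 3, 2, 6]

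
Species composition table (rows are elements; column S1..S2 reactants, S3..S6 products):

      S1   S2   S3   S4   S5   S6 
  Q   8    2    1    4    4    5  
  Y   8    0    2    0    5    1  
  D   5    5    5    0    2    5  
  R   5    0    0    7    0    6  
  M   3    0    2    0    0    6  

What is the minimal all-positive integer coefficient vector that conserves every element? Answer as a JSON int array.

Coefficients: [4, 2, 3, 2, 5, 1]

Q: 4·8+2·2 = 36 | 3·1+2·4+5·4+1·5 = 36
Y: 4·8+2·0 = 32 | 3·2+2·0+5·5+1·1 = 32
D: 4·5+2·5 = 30 | 3·5+2·0+5·2+1·5 = 30
R: 4·5+2·0 = 20 | 3·0+2·7+5·0+1·6 = 20
M: 4·3+2·0 = 12 | 3·2+2·0+5·0+1·6 = 12
gcd(4,2,3,2,5,1) = 1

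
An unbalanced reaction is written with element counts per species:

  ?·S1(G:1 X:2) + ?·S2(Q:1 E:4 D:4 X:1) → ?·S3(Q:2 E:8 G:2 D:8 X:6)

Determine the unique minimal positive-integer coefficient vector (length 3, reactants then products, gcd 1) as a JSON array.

Q: 2·0+2·1 = 2 | 1·2 = 2
E: 2·0+2·4 = 8 | 1·8 = 8
G: 2·1+2·0 = 2 | 1·2 = 2
D: 2·0+2·4 = 8 | 1·8 = 8
X: 2·2+2·1 = 6 | 1·6 = 6
gcd(2,2,1) = 1

Coefficients: [2, 2, 1]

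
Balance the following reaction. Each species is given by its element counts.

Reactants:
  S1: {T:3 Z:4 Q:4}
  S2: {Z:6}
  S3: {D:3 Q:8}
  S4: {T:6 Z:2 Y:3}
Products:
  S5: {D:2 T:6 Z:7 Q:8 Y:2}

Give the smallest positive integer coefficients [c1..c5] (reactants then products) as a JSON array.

D: 4·0+3·0+4·3+4·0 = 12 | 6·2 = 12
T: 4·3+3·0+4·0+4·6 = 36 | 6·6 = 36
Z: 4·4+3·6+4·0+4·2 = 42 | 6·7 = 42
Q: 4·4+3·0+4·8+4·0 = 48 | 6·8 = 48
Y: 4·0+3·0+4·0+4·3 = 12 | 6·2 = 12
gcd(4,3,4,4,6) = 1

Coefficients: [4, 3, 4, 4, 6]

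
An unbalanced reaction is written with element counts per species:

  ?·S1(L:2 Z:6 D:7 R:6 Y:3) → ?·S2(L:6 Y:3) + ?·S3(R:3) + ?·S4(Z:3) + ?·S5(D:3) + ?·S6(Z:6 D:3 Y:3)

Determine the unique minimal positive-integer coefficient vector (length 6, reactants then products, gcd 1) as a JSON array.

Coefficients: [3, 1, 6, 2, 5, 2]

L: 3·2 = 6 | 1·6+6·0+2·0+5·0+2·0 = 6
Z: 3·6 = 18 | 1·0+6·0+2·3+5·0+2·6 = 18
D: 3·7 = 21 | 1·0+6·0+2·0+5·3+2·3 = 21
R: 3·6 = 18 | 1·0+6·3+2·0+5·0+2·0 = 18
Y: 3·3 = 9 | 1·3+6·0+2·0+5·0+2·3 = 9
gcd(3,1,6,2,5,2) = 1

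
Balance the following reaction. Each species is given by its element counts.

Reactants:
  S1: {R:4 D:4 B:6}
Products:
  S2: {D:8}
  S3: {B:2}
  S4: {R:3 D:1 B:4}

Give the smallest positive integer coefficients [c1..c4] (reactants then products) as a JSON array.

Coefficients: [3, 1, 1, 4]

R: 3·4 = 12 | 1·0+1·0+4·3 = 12
D: 3·4 = 12 | 1·8+1·0+4·1 = 12
B: 3·6 = 18 | 1·0+1·2+4·4 = 18
gcd(3,1,1,4) = 1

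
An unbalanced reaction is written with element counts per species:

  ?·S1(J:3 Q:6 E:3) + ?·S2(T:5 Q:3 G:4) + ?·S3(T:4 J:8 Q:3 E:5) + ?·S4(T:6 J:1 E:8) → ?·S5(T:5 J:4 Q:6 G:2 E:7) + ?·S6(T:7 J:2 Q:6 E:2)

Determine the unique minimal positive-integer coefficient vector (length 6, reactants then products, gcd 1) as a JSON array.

T: 5·0+3·5+1·4+3·6 = 37 | 6·5+1·7 = 37
J: 5·3+3·0+1·8+3·1 = 26 | 6·4+1·2 = 26
Q: 5·6+3·3+1·3+3·0 = 42 | 6·6+1·6 = 42
G: 5·0+3·4+1·0+3·0 = 12 | 6·2+1·0 = 12
E: 5·3+3·0+1·5+3·8 = 44 | 6·7+1·2 = 44
gcd(5,3,1,3,6,1) = 1

Coefficients: [5, 3, 1, 3, 6, 1]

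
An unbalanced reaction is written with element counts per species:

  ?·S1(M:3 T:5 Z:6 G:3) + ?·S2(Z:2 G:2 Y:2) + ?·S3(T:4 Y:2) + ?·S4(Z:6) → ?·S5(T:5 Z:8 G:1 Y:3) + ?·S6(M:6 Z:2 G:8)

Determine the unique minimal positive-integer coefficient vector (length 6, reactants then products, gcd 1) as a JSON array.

Coefficients: [2, 4, 5, 5, 6, 1]

M: 2·3+4·0+5·0+5·0 = 6 | 6·0+1·6 = 6
T: 2·5+4·0+5·4+5·0 = 30 | 6·5+1·0 = 30
Z: 2·6+4·2+5·0+5·6 = 50 | 6·8+1·2 = 50
G: 2·3+4·2+5·0+5·0 = 14 | 6·1+1·8 = 14
Y: 2·0+4·2+5·2+5·0 = 18 | 6·3+1·0 = 18
gcd(2,4,5,5,6,1) = 1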